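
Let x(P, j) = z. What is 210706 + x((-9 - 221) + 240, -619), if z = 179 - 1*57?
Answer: 210828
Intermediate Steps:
z = 122 (z = 179 - 57 = 122)
x(P, j) = 122
210706 + x((-9 - 221) + 240, -619) = 210706 + 122 = 210828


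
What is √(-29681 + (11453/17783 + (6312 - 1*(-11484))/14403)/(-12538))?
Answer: I*√34010148720804847412164175482/1070446582454 ≈ 172.28*I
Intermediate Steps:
√(-29681 + (11453/17783 + (6312 - 1*(-11484))/14403)/(-12538)) = √(-29681 + (11453*(1/17783) + (6312 + 11484)*(1/14403))*(-1/12538)) = √(-29681 + (11453/17783 + 17796*(1/14403))*(-1/12538)) = √(-29681 + (11453/17783 + 5932/4801)*(-1/12538)) = √(-29681 + (160474609/85376183)*(-1/12538)) = √(-29681 - 160474609/1070446582454) = √(-31771925174291783/1070446582454) = I*√34010148720804847412164175482/1070446582454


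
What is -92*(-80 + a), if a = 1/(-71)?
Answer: 522652/71 ≈ 7361.3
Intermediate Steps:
a = -1/71 ≈ -0.014085
-92*(-80 + a) = -92*(-80 - 1/71) = -92*(-5681/71) = 522652/71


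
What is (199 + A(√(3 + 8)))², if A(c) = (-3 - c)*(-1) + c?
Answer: 40848 + 808*√11 ≈ 43528.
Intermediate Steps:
A(c) = 3 + 2*c (A(c) = (3 + c) + c = 3 + 2*c)
(199 + A(√(3 + 8)))² = (199 + (3 + 2*√(3 + 8)))² = (199 + (3 + 2*√11))² = (202 + 2*√11)²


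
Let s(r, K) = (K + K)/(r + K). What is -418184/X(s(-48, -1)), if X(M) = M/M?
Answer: -418184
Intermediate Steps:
s(r, K) = 2*K/(K + r) (s(r, K) = (2*K)/(K + r) = 2*K/(K + r))
X(M) = 1
-418184/X(s(-48, -1)) = -418184/1 = -418184*1 = -418184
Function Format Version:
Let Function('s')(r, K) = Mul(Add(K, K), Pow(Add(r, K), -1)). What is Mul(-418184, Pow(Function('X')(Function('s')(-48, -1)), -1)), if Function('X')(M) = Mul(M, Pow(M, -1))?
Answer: -418184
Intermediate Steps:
Function('s')(r, K) = Mul(2, K, Pow(Add(K, r), -1)) (Function('s')(r, K) = Mul(Mul(2, K), Pow(Add(K, r), -1)) = Mul(2, K, Pow(Add(K, r), -1)))
Function('X')(M) = 1
Mul(-418184, Pow(Function('X')(Function('s')(-48, -1)), -1)) = Mul(-418184, Pow(1, -1)) = Mul(-418184, 1) = -418184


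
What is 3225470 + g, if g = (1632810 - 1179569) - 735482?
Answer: 2943229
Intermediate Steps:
g = -282241 (g = 453241 - 735482 = -282241)
3225470 + g = 3225470 - 282241 = 2943229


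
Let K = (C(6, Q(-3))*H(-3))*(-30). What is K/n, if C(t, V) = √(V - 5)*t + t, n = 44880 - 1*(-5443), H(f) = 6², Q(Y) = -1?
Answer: -6480/50323 - 6480*I*√6/50323 ≈ -0.12877 - 0.31542*I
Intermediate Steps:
H(f) = 36
n = 50323 (n = 44880 + 5443 = 50323)
C(t, V) = t + t*√(-5 + V) (C(t, V) = √(-5 + V)*t + t = t*√(-5 + V) + t = t + t*√(-5 + V))
K = -6480 - 6480*I*√6 (K = ((6*(1 + √(-5 - 1)))*36)*(-30) = ((6*(1 + √(-6)))*36)*(-30) = ((6*(1 + I*√6))*36)*(-30) = ((6 + 6*I*√6)*36)*(-30) = (216 + 216*I*√6)*(-30) = -6480 - 6480*I*√6 ≈ -6480.0 - 15873.0*I)
K/n = (-6480 - 6480*I*√6)/50323 = (-6480 - 6480*I*√6)*(1/50323) = -6480/50323 - 6480*I*√6/50323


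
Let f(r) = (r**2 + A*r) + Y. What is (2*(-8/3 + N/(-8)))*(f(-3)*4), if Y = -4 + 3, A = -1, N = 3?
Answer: -803/3 ≈ -267.67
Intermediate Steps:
Y = -1
f(r) = -1 + r**2 - r (f(r) = (r**2 - r) - 1 = -1 + r**2 - r)
(2*(-8/3 + N/(-8)))*(f(-3)*4) = (2*(-8/3 + 3/(-8)))*((-1 + (-3)**2 - 1*(-3))*4) = (2*(-8*1/3 + 3*(-1/8)))*((-1 + 9 + 3)*4) = (2*(-8/3 - 3/8))*(11*4) = (2*(-73/24))*44 = -73/12*44 = -803/3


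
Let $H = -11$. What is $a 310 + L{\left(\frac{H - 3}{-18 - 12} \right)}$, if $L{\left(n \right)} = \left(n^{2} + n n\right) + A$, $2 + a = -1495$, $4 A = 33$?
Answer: $- \frac{417655183}{900} \approx -4.6406 \cdot 10^{5}$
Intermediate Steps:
$A = \frac{33}{4}$ ($A = \frac{1}{4} \cdot 33 = \frac{33}{4} \approx 8.25$)
$a = -1497$ ($a = -2 - 1495 = -1497$)
$L{\left(n \right)} = \frac{33}{4} + 2 n^{2}$ ($L{\left(n \right)} = \left(n^{2} + n n\right) + \frac{33}{4} = \left(n^{2} + n^{2}\right) + \frac{33}{4} = 2 n^{2} + \frac{33}{4} = \frac{33}{4} + 2 n^{2}$)
$a 310 + L{\left(\frac{H - 3}{-18 - 12} \right)} = \left(-1497\right) 310 + \left(\frac{33}{4} + 2 \left(\frac{-11 - 3}{-18 - 12}\right)^{2}\right) = -464070 + \left(\frac{33}{4} + 2 \left(- \frac{14}{-30}\right)^{2}\right) = -464070 + \left(\frac{33}{4} + 2 \left(\left(-14\right) \left(- \frac{1}{30}\right)\right)^{2}\right) = -464070 + \left(\frac{33}{4} + 2 \left(\frac{7}{15}\right)^{2}\right) = -464070 + \left(\frac{33}{4} + 2 \cdot \frac{49}{225}\right) = -464070 + \left(\frac{33}{4} + \frac{98}{225}\right) = -464070 + \frac{7817}{900} = - \frac{417655183}{900}$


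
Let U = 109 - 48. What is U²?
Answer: 3721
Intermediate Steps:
U = 61
U² = 61² = 3721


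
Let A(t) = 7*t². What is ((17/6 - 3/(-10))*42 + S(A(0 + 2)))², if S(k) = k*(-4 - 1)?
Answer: 1764/25 ≈ 70.560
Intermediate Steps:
S(k) = -5*k (S(k) = k*(-5) = -5*k)
((17/6 - 3/(-10))*42 + S(A(0 + 2)))² = ((17/6 - 3/(-10))*42 - 35*(0 + 2)²)² = ((17*(⅙) - 3*(-⅒))*42 - 35*2²)² = ((17/6 + 3/10)*42 - 35*4)² = ((47/15)*42 - 5*28)² = (658/5 - 140)² = (-42/5)² = 1764/25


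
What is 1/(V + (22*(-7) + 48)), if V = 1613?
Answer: 1/1507 ≈ 0.00066357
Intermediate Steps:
1/(V + (22*(-7) + 48)) = 1/(1613 + (22*(-7) + 48)) = 1/(1613 + (-154 + 48)) = 1/(1613 - 106) = 1/1507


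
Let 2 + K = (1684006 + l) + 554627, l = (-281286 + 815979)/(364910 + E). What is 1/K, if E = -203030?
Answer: 53960/120796706991 ≈ 4.4670e-7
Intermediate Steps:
l = 178231/53960 (l = (-281286 + 815979)/(364910 - 203030) = 534693/161880 = 534693*(1/161880) = 178231/53960 ≈ 3.3030)
K = 120796706991/53960 (K = -2 + ((1684006 + 178231/53960) + 554627) = -2 + (90869141991/53960 + 554627) = -2 + 120796814911/53960 = 120796706991/53960 ≈ 2.2386e+6)
1/K = 1/(120796706991/53960) = 53960/120796706991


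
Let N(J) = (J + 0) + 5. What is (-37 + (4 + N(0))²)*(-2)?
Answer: -88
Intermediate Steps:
N(J) = 5 + J (N(J) = J + 5 = 5 + J)
(-37 + (4 + N(0))²)*(-2) = (-37 + (4 + (5 + 0))²)*(-2) = (-37 + (4 + 5)²)*(-2) = (-37 + 9²)*(-2) = (-37 + 81)*(-2) = 44*(-2) = -88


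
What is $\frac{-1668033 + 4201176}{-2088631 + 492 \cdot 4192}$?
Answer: $- \frac{2533143}{26167} \approx -96.807$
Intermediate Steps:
$\frac{-1668033 + 4201176}{-2088631 + 492 \cdot 4192} = \frac{2533143}{-2088631 + 2062464} = \frac{2533143}{-26167} = 2533143 \left(- \frac{1}{26167}\right) = - \frac{2533143}{26167}$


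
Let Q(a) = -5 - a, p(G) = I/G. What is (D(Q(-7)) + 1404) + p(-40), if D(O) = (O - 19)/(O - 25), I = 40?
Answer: 32286/23 ≈ 1403.7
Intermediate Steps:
p(G) = 40/G
D(O) = (-19 + O)/(-25 + O)
(D(Q(-7)) + 1404) + p(-40) = ((-19 + (-5 - 1*(-7)))/(-25 + (-5 - 1*(-7))) + 1404) + 40/(-40) = ((-19 + (-5 + 7))/(-25 + (-5 + 7)) + 1404) + 40*(-1/40) = ((-19 + 2)/(-25 + 2) + 1404) - 1 = (-17/(-23) + 1404) - 1 = (-1/23*(-17) + 1404) - 1 = (17/23 + 1404) - 1 = 32309/23 - 1 = 32286/23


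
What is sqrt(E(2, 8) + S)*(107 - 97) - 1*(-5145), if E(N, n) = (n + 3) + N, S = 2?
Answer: 5145 + 10*sqrt(15) ≈ 5183.7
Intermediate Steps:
E(N, n) = 3 + N + n (E(N, n) = (3 + n) + N = 3 + N + n)
sqrt(E(2, 8) + S)*(107 - 97) - 1*(-5145) = sqrt((3 + 2 + 8) + 2)*(107 - 97) - 1*(-5145) = sqrt(13 + 2)*10 + 5145 = sqrt(15)*10 + 5145 = 10*sqrt(15) + 5145 = 5145 + 10*sqrt(15)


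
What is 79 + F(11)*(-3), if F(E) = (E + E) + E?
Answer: -20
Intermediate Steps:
F(E) = 3*E (F(E) = 2*E + E = 3*E)
79 + F(11)*(-3) = 79 + (3*11)*(-3) = 79 + 33*(-3) = 79 - 99 = -20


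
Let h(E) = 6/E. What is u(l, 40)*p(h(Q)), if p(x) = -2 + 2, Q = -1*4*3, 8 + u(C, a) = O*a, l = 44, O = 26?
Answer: 0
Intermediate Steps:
u(C, a) = -8 + 26*a
Q = -12 (Q = -4*3 = -12)
p(x) = 0
u(l, 40)*p(h(Q)) = (-8 + 26*40)*0 = (-8 + 1040)*0 = 1032*0 = 0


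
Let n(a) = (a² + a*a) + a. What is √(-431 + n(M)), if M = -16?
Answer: √65 ≈ 8.0623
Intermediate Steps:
n(a) = a + 2*a² (n(a) = (a² + a²) + a = 2*a² + a = a + 2*a²)
√(-431 + n(M)) = √(-431 - 16*(1 + 2*(-16))) = √(-431 - 16*(1 - 32)) = √(-431 - 16*(-31)) = √(-431 + 496) = √65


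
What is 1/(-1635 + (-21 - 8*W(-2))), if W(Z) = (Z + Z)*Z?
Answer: -1/1720 ≈ -0.00058139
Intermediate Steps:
W(Z) = 2*Z² (W(Z) = (2*Z)*Z = 2*Z²)
1/(-1635 + (-21 - 8*W(-2))) = 1/(-1635 + (-21 - 16*(-2)²)) = 1/(-1635 + (-21 - 16*4)) = 1/(-1635 + (-21 - 8*8)) = 1/(-1635 + (-21 - 64)) = 1/(-1635 - 85) = 1/(-1720) = -1/1720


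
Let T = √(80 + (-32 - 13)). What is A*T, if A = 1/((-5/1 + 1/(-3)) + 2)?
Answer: -3*√35/10 ≈ -1.7748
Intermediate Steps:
T = √35 (T = √(80 - 45) = √35 ≈ 5.9161)
A = -3/10 (A = 1/((-5*1 + 1*(-⅓)) + 2) = 1/((-5 - ⅓) + 2) = 1/(-16/3 + 2) = 1/(-10/3) = -3/10 ≈ -0.30000)
A*T = -3*√35/10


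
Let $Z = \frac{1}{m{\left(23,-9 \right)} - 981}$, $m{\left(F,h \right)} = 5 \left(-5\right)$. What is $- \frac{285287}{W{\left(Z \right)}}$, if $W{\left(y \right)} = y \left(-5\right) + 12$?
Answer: $- \frac{286998722}{12077} \approx -23764.0$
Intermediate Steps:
$m{\left(F,h \right)} = -25$
$Z = - \frac{1}{1006}$ ($Z = \frac{1}{-25 - 981} = \frac{1}{-1006} = - \frac{1}{1006} \approx -0.00099404$)
$W{\left(y \right)} = 12 - 5 y$ ($W{\left(y \right)} = - 5 y + 12 = 12 - 5 y$)
$- \frac{285287}{W{\left(Z \right)}} = - \frac{285287}{12 - - \frac{5}{1006}} = - \frac{285287}{12 + \frac{5}{1006}} = - \frac{285287}{\frac{12077}{1006}} = \left(-285287\right) \frac{1006}{12077} = - \frac{286998722}{12077}$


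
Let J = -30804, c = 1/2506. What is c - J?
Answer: 77194825/2506 ≈ 30804.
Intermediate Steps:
c = 1/2506 ≈ 0.00039904
c - J = 1/2506 - 1*(-30804) = 1/2506 + 30804 = 77194825/2506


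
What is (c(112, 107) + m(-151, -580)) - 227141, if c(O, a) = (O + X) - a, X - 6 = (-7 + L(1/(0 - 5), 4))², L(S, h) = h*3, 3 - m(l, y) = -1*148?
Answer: -226954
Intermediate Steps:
m(l, y) = 151 (m(l, y) = 3 - (-1)*148 = 3 - 1*(-148) = 3 + 148 = 151)
L(S, h) = 3*h
X = 31 (X = 6 + (-7 + 3*4)² = 6 + (-7 + 12)² = 6 + 5² = 6 + 25 = 31)
c(O, a) = 31 + O - a (c(O, a) = (O + 31) - a = (31 + O) - a = 31 + O - a)
(c(112, 107) + m(-151, -580)) - 227141 = ((31 + 112 - 1*107) + 151) - 227141 = ((31 + 112 - 107) + 151) - 227141 = (36 + 151) - 227141 = 187 - 227141 = -226954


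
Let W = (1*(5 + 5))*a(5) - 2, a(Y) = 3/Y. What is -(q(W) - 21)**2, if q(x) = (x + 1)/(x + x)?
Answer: -26569/64 ≈ -415.14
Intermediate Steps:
W = 4 (W = (1*(5 + 5))*(3/5) - 2 = (1*10)*(3*(1/5)) - 2 = 10*(3/5) - 2 = 6 - 2 = 4)
q(x) = (1 + x)/(2*x) (q(x) = (1 + x)/((2*x)) = (1 + x)*(1/(2*x)) = (1 + x)/(2*x))
-(q(W) - 21)**2 = -((1/2)*(1 + 4)/4 - 21)**2 = -((1/2)*(1/4)*5 - 21)**2 = -(5/8 - 21)**2 = -(-163/8)**2 = -1*26569/64 = -26569/64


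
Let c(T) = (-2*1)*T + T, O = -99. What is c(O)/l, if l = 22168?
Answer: 99/22168 ≈ 0.0044659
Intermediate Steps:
c(T) = -T (c(T) = -2*T + T = -T)
c(O)/l = -1*(-99)/22168 = 99*(1/22168) = 99/22168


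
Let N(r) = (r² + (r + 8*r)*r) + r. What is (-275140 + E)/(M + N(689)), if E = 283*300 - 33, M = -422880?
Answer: -190273/4325019 ≈ -0.043994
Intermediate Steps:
N(r) = r + 10*r² (N(r) = (r² + (9*r)*r) + r = (r² + 9*r²) + r = 10*r² + r = r + 10*r²)
E = 84867 (E = 84900 - 33 = 84867)
(-275140 + E)/(M + N(689)) = (-275140 + 84867)/(-422880 + 689*(1 + 10*689)) = -190273/(-422880 + 689*(1 + 6890)) = -190273/(-422880 + 689*6891) = -190273/(-422880 + 4747899) = -190273/4325019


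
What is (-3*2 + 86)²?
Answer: 6400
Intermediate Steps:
(-3*2 + 86)² = (-6 + 86)² = 80² = 6400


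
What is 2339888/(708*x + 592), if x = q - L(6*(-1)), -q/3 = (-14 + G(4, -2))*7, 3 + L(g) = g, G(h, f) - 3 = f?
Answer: 292486/25031 ≈ 11.685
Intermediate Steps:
G(h, f) = 3 + f
L(g) = -3 + g
q = 273 (q = -3*(-14 + (3 - 2))*7 = -3*(-14 + 1)*7 = -(-39)*7 = -3*(-91) = 273)
x = 282 (x = 273 - (-3 + 6*(-1)) = 273 - (-3 - 6) = 273 - 1*(-9) = 273 + 9 = 282)
2339888/(708*x + 592) = 2339888/(708*282 + 592) = 2339888/(199656 + 592) = 2339888/200248 = 2339888*(1/200248) = 292486/25031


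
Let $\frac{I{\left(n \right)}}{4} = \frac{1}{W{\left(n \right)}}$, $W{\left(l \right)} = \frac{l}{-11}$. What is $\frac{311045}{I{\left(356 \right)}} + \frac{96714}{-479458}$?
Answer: $- \frac{6636419637572}{2637019} \approx -2.5166 \cdot 10^{6}$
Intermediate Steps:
$W{\left(l \right)} = - \frac{l}{11}$ ($W{\left(l \right)} = l \left(- \frac{1}{11}\right) = - \frac{l}{11}$)
$I{\left(n \right)} = - \frac{44}{n}$ ($I{\left(n \right)} = \frac{4}{\left(- \frac{1}{11}\right) n} = 4 \left(- \frac{11}{n}\right) = - \frac{44}{n}$)
$\frac{311045}{I{\left(356 \right)}} + \frac{96714}{-479458} = \frac{311045}{\left(-44\right) \frac{1}{356}} + \frac{96714}{-479458} = \frac{311045}{\left(-44\right) \frac{1}{356}} + 96714 \left(- \frac{1}{479458}\right) = \frac{311045}{- \frac{11}{89}} - \frac{48357}{239729} = 311045 \left(- \frac{89}{11}\right) - \frac{48357}{239729} = - \frac{27683005}{11} - \frac{48357}{239729} = - \frac{6636419637572}{2637019}$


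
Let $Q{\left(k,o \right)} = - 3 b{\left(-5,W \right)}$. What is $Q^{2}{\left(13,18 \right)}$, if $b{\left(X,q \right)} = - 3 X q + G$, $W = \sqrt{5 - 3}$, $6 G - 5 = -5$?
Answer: $4050$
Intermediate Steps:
$G = 0$ ($G = \frac{5}{6} + \frac{1}{6} \left(-5\right) = \frac{5}{6} - \frac{5}{6} = 0$)
$W = \sqrt{2} \approx 1.4142$
$b{\left(X,q \right)} = - 3 X q$ ($b{\left(X,q \right)} = - 3 X q + 0 = - 3 X q$)
$Q{\left(k,o \right)} = - 45 \sqrt{2}$ ($Q{\left(k,o \right)} = - 3 \left(\left(-3\right) \left(-5\right) \sqrt{2}\right) = - 3 \cdot 15 \sqrt{2} = - 45 \sqrt{2}$)
$Q^{2}{\left(13,18 \right)} = \left(- 45 \sqrt{2}\right)^{2} = 4050$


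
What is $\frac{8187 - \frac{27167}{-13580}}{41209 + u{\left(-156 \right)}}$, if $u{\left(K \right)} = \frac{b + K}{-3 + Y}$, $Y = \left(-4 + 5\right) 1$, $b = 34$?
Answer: $\frac{15886661}{80063800} \approx 0.19843$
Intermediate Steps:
$Y = 1$ ($Y = 1 \cdot 1 = 1$)
$u{\left(K \right)} = -17 - \frac{K}{2}$ ($u{\left(K \right)} = \frac{34 + K}{-3 + 1} = \frac{34 + K}{-2} = \left(34 + K\right) \left(- \frac{1}{2}\right) = -17 - \frac{K}{2}$)
$\frac{8187 - \frac{27167}{-13580}}{41209 + u{\left(-156 \right)}} = \frac{8187 - \frac{27167}{-13580}}{41209 - -61} = \frac{8187 - - \frac{3881}{1940}}{41209 + \left(-17 + 78\right)} = \frac{8187 + \frac{3881}{1940}}{41209 + 61} = \frac{15886661}{1940 \cdot 41270} = \frac{15886661}{1940} \cdot \frac{1}{41270} = \frac{15886661}{80063800}$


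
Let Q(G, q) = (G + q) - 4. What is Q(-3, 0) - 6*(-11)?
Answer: 59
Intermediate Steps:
Q(G, q) = -4 + G + q
Q(-3, 0) - 6*(-11) = (-4 - 3 + 0) - 6*(-11) = -7 + 66 = 59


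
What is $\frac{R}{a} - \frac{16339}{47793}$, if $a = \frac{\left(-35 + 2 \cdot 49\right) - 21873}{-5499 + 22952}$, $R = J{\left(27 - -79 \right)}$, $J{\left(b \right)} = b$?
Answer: $- \frac{4931903548}{57909185} \approx -85.166$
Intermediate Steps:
$R = 106$ ($R = 27 - -79 = 27 + 79 = 106$)
$a = - \frac{21810}{17453}$ ($a = \frac{\left(-35 + 98\right) - 21873}{17453} = \left(63 - 21873\right) \frac{1}{17453} = \left(-21810\right) \frac{1}{17453} = - \frac{21810}{17453} \approx -1.2496$)
$\frac{R}{a} - \frac{16339}{47793} = \frac{106}{- \frac{21810}{17453}} - \frac{16339}{47793} = 106 \left(- \frac{17453}{21810}\right) - \frac{16339}{47793} = - \frac{925009}{10905} - \frac{16339}{47793} = - \frac{4931903548}{57909185}$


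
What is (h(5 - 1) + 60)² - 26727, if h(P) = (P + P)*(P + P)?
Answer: -11351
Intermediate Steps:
h(P) = 4*P² (h(P) = (2*P)*(2*P) = 4*P²)
(h(5 - 1) + 60)² - 26727 = (4*(5 - 1)² + 60)² - 26727 = (4*4² + 60)² - 26727 = (4*16 + 60)² - 26727 = (64 + 60)² - 26727 = 124² - 26727 = 15376 - 26727 = -11351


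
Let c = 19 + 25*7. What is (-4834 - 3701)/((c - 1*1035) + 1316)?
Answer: -1707/95 ≈ -17.968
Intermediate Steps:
c = 194 (c = 19 + 175 = 194)
(-4834 - 3701)/((c - 1*1035) + 1316) = (-4834 - 3701)/((194 - 1*1035) + 1316) = -8535/((194 - 1035) + 1316) = -8535/(-841 + 1316) = -8535/475 = -8535*1/475 = -1707/95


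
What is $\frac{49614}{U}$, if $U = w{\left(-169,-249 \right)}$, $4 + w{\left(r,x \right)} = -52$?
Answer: $- \frac{24807}{28} \approx -885.96$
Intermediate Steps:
$w{\left(r,x \right)} = -56$ ($w{\left(r,x \right)} = -4 - 52 = -56$)
$U = -56$
$\frac{49614}{U} = \frac{49614}{-56} = 49614 \left(- \frac{1}{56}\right) = - \frac{24807}{28}$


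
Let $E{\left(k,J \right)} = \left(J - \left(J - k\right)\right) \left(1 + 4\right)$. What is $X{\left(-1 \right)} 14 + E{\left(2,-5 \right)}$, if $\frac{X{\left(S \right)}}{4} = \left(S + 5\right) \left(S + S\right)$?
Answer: $-438$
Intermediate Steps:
$E{\left(k,J \right)} = 5 k$ ($E{\left(k,J \right)} = k 5 = 5 k$)
$X{\left(S \right)} = 8 S \left(5 + S\right)$ ($X{\left(S \right)} = 4 \left(S + 5\right) \left(S + S\right) = 4 \left(5 + S\right) 2 S = 4 \cdot 2 S \left(5 + S\right) = 8 S \left(5 + S\right)$)
$X{\left(-1 \right)} 14 + E{\left(2,-5 \right)} = 8 \left(-1\right) \left(5 - 1\right) 14 + 5 \cdot 2 = 8 \left(-1\right) 4 \cdot 14 + 10 = \left(-32\right) 14 + 10 = -448 + 10 = -438$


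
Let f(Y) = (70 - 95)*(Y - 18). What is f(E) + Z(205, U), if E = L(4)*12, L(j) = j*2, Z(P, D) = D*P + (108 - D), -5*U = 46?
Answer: -18594/5 ≈ -3718.8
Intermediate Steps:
U = -46/5 (U = -⅕*46 = -46/5 ≈ -9.2000)
Z(P, D) = 108 - D + D*P
L(j) = 2*j
E = 96 (E = (2*4)*12 = 8*12 = 96)
f(Y) = 450 - 25*Y (f(Y) = -25*(-18 + Y) = 450 - 25*Y)
f(E) + Z(205, U) = (450 - 25*96) + (108 - 1*(-46/5) - 46/5*205) = (450 - 2400) + (108 + 46/5 - 1886) = -1950 - 8844/5 = -18594/5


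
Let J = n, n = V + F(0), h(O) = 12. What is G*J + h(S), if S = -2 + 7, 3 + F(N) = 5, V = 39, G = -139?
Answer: -5687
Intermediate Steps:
F(N) = 2 (F(N) = -3 + 5 = 2)
S = 5
n = 41 (n = 39 + 2 = 41)
J = 41
G*J + h(S) = -139*41 + 12 = -5699 + 12 = -5687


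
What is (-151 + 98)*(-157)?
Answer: 8321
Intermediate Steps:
(-151 + 98)*(-157) = -53*(-157) = 8321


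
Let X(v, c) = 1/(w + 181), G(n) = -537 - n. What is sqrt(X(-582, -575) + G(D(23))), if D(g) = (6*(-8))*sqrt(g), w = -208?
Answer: 2*sqrt(-10875 + 972*sqrt(23))/9 ≈ 17.517*I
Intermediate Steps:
D(g) = -48*sqrt(g)
X(v, c) = -1/27 (X(v, c) = 1/(-208 + 181) = 1/(-27) = -1/27)
sqrt(X(-582, -575) + G(D(23))) = sqrt(-1/27 + (-537 - (-48)*sqrt(23))) = sqrt(-1/27 + (-537 + 48*sqrt(23))) = sqrt(-14500/27 + 48*sqrt(23))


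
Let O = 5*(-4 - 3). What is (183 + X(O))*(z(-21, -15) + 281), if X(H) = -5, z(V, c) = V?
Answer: 46280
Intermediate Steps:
O = -35 (O = 5*(-7) = -35)
(183 + X(O))*(z(-21, -15) + 281) = (183 - 5)*(-21 + 281) = 178*260 = 46280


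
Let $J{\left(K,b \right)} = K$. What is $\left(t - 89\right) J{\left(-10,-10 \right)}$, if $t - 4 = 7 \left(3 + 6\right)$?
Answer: $220$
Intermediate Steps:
$t = 67$ ($t = 4 + 7 \left(3 + 6\right) = 4 + 7 \cdot 9 = 4 + 63 = 67$)
$\left(t - 89\right) J{\left(-10,-10 \right)} = \left(67 - 89\right) \left(-10\right) = \left(-22\right) \left(-10\right) = 220$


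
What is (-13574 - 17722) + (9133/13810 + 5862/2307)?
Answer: -332326069423/10619890 ≈ -31293.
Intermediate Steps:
(-13574 - 17722) + (9133/13810 + 5862/2307) = -31296 + (9133*(1/13810) + 5862*(1/2307)) = -31296 + (9133/13810 + 1954/769) = -31296 + 34008017/10619890 = -332326069423/10619890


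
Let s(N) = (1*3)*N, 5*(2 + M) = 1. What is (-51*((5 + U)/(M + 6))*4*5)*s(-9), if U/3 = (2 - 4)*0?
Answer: 229500/7 ≈ 32786.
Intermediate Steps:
M = -9/5 (M = -2 + (1/5)*1 = -2 + 1/5 = -9/5 ≈ -1.8000)
U = 0 (U = 3*((2 - 4)*0) = 3*(-2*0) = 3*0 = 0)
s(N) = 3*N
(-51*((5 + U)/(M + 6))*4*5)*s(-9) = (-51*((5 + 0)/(-9/5 + 6))*4*5)*(3*(-9)) = -51*(5/(21/5))*4*5*(-27) = -51*(5*(5/21))*4*5*(-27) = -51*(25/21)*4*5*(-27) = -1700*5/7*(-27) = -51*500/21*(-27) = -8500/7*(-27) = 229500/7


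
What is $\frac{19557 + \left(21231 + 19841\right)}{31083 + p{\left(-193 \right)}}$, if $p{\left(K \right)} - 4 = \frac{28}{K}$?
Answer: $\frac{615863}{315777} \approx 1.9503$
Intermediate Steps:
$p{\left(K \right)} = 4 + \frac{28}{K}$
$\frac{19557 + \left(21231 + 19841\right)}{31083 + p{\left(-193 \right)}} = \frac{19557 + \left(21231 + 19841\right)}{31083 + \left(4 + \frac{28}{-193}\right)} = \frac{19557 + 41072}{31083 + \left(4 + 28 \left(- \frac{1}{193}\right)\right)} = \frac{60629}{31083 + \left(4 - \frac{28}{193}\right)} = \frac{60629}{31083 + \frac{744}{193}} = \frac{60629}{\frac{5999763}{193}} = 60629 \cdot \frac{193}{5999763} = \frac{615863}{315777}$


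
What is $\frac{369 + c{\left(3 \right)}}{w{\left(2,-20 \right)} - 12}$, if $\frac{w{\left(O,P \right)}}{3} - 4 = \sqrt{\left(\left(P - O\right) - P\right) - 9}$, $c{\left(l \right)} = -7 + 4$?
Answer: $- \frac{122 i \sqrt{11}}{11} \approx - 36.784 i$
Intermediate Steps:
$c{\left(l \right)} = -3$
$w{\left(O,P \right)} = 12 + 3 \sqrt{-9 - O}$ ($w{\left(O,P \right)} = 12 + 3 \sqrt{\left(\left(P - O\right) - P\right) - 9} = 12 + 3 \sqrt{- O - 9} = 12 + 3 \sqrt{-9 - O}$)
$\frac{369 + c{\left(3 \right)}}{w{\left(2,-20 \right)} - 12} = \frac{369 - 3}{\left(12 + 3 \sqrt{-9 - 2}\right) - 12} = \frac{366}{\left(12 + 3 \sqrt{-9 - 2}\right) - 12} = \frac{366}{\left(12 + 3 \sqrt{-11}\right) - 12} = \frac{366}{\left(12 + 3 i \sqrt{11}\right) - 12} = \frac{366}{3 i \sqrt{11}} = 366 \left(- \frac{i \sqrt{11}}{33}\right) = - \frac{122 i \sqrt{11}}{11}$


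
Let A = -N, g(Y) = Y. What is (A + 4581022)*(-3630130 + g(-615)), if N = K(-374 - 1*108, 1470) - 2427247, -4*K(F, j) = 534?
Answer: -50891444669725/2 ≈ -2.5446e+13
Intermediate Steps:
K(F, j) = -267/2 (K(F, j) = -¼*534 = -267/2)
N = -4854761/2 (N = -267/2 - 2427247 = -4854761/2 ≈ -2.4274e+6)
A = 4854761/2 (A = -1*(-4854761/2) = 4854761/2 ≈ 2.4274e+6)
(A + 4581022)*(-3630130 + g(-615)) = (4854761/2 + 4581022)*(-3630130 - 615) = (14016805/2)*(-3630745) = -50891444669725/2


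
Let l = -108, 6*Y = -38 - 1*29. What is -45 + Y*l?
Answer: 1161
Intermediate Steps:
Y = -67/6 (Y = (-38 - 1*29)/6 = (-38 - 29)/6 = (⅙)*(-67) = -67/6 ≈ -11.167)
-45 + Y*l = -45 - 67/6*(-108) = -45 + 1206 = 1161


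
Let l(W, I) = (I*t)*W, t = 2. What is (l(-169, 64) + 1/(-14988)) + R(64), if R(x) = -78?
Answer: -325389481/14988 ≈ -21710.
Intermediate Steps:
l(W, I) = 2*I*W (l(W, I) = (I*2)*W = (2*I)*W = 2*I*W)
(l(-169, 64) + 1/(-14988)) + R(64) = (2*64*(-169) + 1/(-14988)) - 78 = (-21632 - 1/14988) - 78 = -324220417/14988 - 78 = -325389481/14988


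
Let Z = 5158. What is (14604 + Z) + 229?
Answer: 19991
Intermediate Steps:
(14604 + Z) + 229 = (14604 + 5158) + 229 = 19762 + 229 = 19991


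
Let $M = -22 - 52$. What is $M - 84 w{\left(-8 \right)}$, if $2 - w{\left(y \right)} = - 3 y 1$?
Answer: $1774$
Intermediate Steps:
$M = -74$ ($M = -22 - 52 = -74$)
$w{\left(y \right)} = 2 + 3 y$ ($w{\left(y \right)} = 2 - - 3 y 1 = 2 - - 3 y = 2 + 3 y$)
$M - 84 w{\left(-8 \right)} = -74 - 84 \left(2 + 3 \left(-8\right)\right) = -74 - 84 \left(2 - 24\right) = -74 - -1848 = -74 + 1848 = 1774$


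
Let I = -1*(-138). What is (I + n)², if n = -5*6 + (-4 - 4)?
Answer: 10000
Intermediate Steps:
n = -38 (n = -30 - 8 = -38)
I = 138
(I + n)² = (138 - 38)² = 100² = 10000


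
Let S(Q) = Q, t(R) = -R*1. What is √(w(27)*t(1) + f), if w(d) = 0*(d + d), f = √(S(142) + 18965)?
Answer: √3*2123^(¼) ≈ 11.757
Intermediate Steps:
t(R) = -R
f = 3*√2123 (f = √(142 + 18965) = √19107 = 3*√2123 ≈ 138.23)
w(d) = 0 (w(d) = 0*(2*d) = 0)
√(w(27)*t(1) + f) = √(0*(-1*1) + 3*√2123) = √(0*(-1) + 3*√2123) = √(0 + 3*√2123) = √(3*√2123) = √3*2123^(¼)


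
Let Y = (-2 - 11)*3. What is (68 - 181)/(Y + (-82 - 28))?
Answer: 113/149 ≈ 0.75839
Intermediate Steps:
Y = -39 (Y = -13*3 = -39)
(68 - 181)/(Y + (-82 - 28)) = (68 - 181)/(-39 + (-82 - 28)) = -113/(-39 - 110) = -113/(-149) = -113*(-1/149) = 113/149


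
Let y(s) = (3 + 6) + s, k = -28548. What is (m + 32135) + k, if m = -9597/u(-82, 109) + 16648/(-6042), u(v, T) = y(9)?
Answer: 6144871/2014 ≈ 3051.1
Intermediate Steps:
y(s) = 9 + s
u(v, T) = 18 (u(v, T) = 9 + 9 = 18)
m = -1079347/2014 (m = -9597/18 + 16648/(-6042) = -9597*1/18 + 16648*(-1/6042) = -3199/6 - 8324/3021 = -1079347/2014 ≈ -535.92)
(m + 32135) + k = (-1079347/2014 + 32135) - 28548 = 63640543/2014 - 28548 = 6144871/2014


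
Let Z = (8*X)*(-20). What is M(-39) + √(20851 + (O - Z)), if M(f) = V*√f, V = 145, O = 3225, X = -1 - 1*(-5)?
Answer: 2*√6179 + 145*I*√39 ≈ 157.21 + 905.52*I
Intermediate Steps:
X = 4 (X = -1 + 5 = 4)
M(f) = 145*√f
Z = -640 (Z = (8*4)*(-20) = 32*(-20) = -640)
M(-39) + √(20851 + (O - Z)) = 145*√(-39) + √(20851 + (3225 - 1*(-640))) = 145*(I*√39) + √(20851 + (3225 + 640)) = 145*I*√39 + √(20851 + 3865) = 145*I*√39 + √24716 = 145*I*√39 + 2*√6179 = 2*√6179 + 145*I*√39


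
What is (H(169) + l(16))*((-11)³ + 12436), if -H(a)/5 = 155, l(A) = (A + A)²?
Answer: 2765145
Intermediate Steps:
l(A) = 4*A² (l(A) = (2*A)² = 4*A²)
H(a) = -775 (H(a) = -5*155 = -775)
(H(169) + l(16))*((-11)³ + 12436) = (-775 + 4*16²)*((-11)³ + 12436) = (-775 + 4*256)*(-1331 + 12436) = (-775 + 1024)*11105 = 249*11105 = 2765145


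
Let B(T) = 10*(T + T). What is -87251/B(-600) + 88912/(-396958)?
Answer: 16784019229/2381748000 ≈ 7.0469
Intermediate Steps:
B(T) = 20*T (B(T) = 10*(2*T) = 20*T)
-87251/B(-600) + 88912/(-396958) = -87251/(20*(-600)) + 88912/(-396958) = -87251/(-12000) + 88912*(-1/396958) = -87251*(-1/12000) - 44456/198479 = 87251/12000 - 44456/198479 = 16784019229/2381748000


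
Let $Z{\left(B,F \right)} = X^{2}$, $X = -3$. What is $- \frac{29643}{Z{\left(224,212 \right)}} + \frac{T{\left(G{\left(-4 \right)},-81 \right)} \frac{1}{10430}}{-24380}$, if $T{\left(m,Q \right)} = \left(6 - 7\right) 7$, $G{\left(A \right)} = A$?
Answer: $- \frac{358939182197}{108978600} \approx -3293.7$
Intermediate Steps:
$Z{\left(B,F \right)} = 9$ ($Z{\left(B,F \right)} = \left(-3\right)^{2} = 9$)
$T{\left(m,Q \right)} = -7$ ($T{\left(m,Q \right)} = \left(-1\right) 7 = -7$)
$- \frac{29643}{Z{\left(224,212 \right)}} + \frac{T{\left(G{\left(-4 \right)},-81 \right)} \frac{1}{10430}}{-24380} = - \frac{29643}{9} + \frac{\left(-7\right) \frac{1}{10430}}{-24380} = \left(-29643\right) \frac{1}{9} + \left(-7\right) \frac{1}{10430} \left(- \frac{1}{24380}\right) = - \frac{9881}{3} - - \frac{1}{36326200} = - \frac{9881}{3} + \frac{1}{36326200} = - \frac{358939182197}{108978600}$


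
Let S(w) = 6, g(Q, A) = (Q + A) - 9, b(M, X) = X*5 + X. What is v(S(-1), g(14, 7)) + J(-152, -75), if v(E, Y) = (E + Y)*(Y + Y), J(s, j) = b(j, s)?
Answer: -480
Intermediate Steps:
b(M, X) = 6*X (b(M, X) = 5*X + X = 6*X)
J(s, j) = 6*s
g(Q, A) = -9 + A + Q (g(Q, A) = (A + Q) - 9 = -9 + A + Q)
v(E, Y) = 2*Y*(E + Y) (v(E, Y) = (E + Y)*(2*Y) = 2*Y*(E + Y))
v(S(-1), g(14, 7)) + J(-152, -75) = 2*(-9 + 7 + 14)*(6 + (-9 + 7 + 14)) + 6*(-152) = 2*12*(6 + 12) - 912 = 2*12*18 - 912 = 432 - 912 = -480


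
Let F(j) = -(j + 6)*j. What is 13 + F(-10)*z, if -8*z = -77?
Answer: -372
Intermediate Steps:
z = 77/8 (z = -⅛*(-77) = 77/8 ≈ 9.6250)
F(j) = -j*(6 + j) (F(j) = -(6 + j)*j = -j*(6 + j))
13 + F(-10)*z = 13 - 1*(-10)*(6 - 10)*(77/8) = 13 - 1*(-10)*(-4)*(77/8) = 13 - 40*77/8 = 13 - 385 = -372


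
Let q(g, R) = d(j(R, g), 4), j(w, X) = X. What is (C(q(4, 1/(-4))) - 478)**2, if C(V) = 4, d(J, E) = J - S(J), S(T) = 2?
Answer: 224676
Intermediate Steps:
d(J, E) = -2 + J (d(J, E) = J - 1*2 = J - 2 = -2 + J)
q(g, R) = -2 + g
(C(q(4, 1/(-4))) - 478)**2 = (4 - 478)**2 = (-474)**2 = 224676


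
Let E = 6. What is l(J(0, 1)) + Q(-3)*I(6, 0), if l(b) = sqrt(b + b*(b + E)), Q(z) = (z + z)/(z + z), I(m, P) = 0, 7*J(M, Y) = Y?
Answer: 5*sqrt(2)/7 ≈ 1.0102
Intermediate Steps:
J(M, Y) = Y/7
Q(z) = 1 (Q(z) = (2*z)/((2*z)) = (2*z)*(1/(2*z)) = 1)
l(b) = sqrt(b + b*(6 + b)) (l(b) = sqrt(b + b*(b + 6)) = sqrt(b + b*(6 + b)))
l(J(0, 1)) + Q(-3)*I(6, 0) = sqrt(((1/7)*1)*(7 + (1/7)*1)) + 1*0 = sqrt((7 + 1/7)/7) + 0 = sqrt((1/7)*(50/7)) + 0 = sqrt(50/49) + 0 = 5*sqrt(2)/7 + 0 = 5*sqrt(2)/7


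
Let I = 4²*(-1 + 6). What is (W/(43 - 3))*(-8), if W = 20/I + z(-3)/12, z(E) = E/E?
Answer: -1/15 ≈ -0.066667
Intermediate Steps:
z(E) = 1
I = 80 (I = 16*5 = 80)
W = ⅓ (W = 20/80 + 1/12 = 20*(1/80) + 1*(1/12) = ¼ + 1/12 = ⅓ ≈ 0.33333)
(W/(43 - 3))*(-8) = ((⅓)/(43 - 3))*(-8) = ((⅓)/40)*(-8) = ((1/40)*(⅓))*(-8) = (1/120)*(-8) = -1/15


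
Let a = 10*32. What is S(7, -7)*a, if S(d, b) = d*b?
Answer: -15680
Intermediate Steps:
S(d, b) = b*d
a = 320
S(7, -7)*a = -7*7*320 = -49*320 = -15680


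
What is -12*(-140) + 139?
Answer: 1819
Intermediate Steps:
-12*(-140) + 139 = 1680 + 139 = 1819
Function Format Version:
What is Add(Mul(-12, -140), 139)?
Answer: 1819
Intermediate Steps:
Add(Mul(-12, -140), 139) = Add(1680, 139) = 1819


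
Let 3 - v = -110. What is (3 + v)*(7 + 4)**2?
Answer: 14036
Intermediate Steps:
v = 113 (v = 3 - 1*(-110) = 3 + 110 = 113)
(3 + v)*(7 + 4)**2 = (3 + 113)*(7 + 4)**2 = 116*11**2 = 116*121 = 14036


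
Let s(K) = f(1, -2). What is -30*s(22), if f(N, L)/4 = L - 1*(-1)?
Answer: 120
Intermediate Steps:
f(N, L) = 4 + 4*L (f(N, L) = 4*(L - 1*(-1)) = 4*(L + 1) = 4*(1 + L) = 4 + 4*L)
s(K) = -4 (s(K) = 4 + 4*(-2) = 4 - 8 = -4)
-30*s(22) = -30*(-4) = 120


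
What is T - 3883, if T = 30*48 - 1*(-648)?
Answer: -1795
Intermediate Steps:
T = 2088 (T = 1440 + 648 = 2088)
T - 3883 = 2088 - 3883 = -1795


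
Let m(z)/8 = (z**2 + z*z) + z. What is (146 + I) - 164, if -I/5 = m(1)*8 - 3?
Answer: -963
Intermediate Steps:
m(z) = 8*z + 16*z**2 (m(z) = 8*((z**2 + z*z) + z) = 8*((z**2 + z**2) + z) = 8*(2*z**2 + z) = 8*(z + 2*z**2) = 8*z + 16*z**2)
I = -945 (I = -5*((8*1*(1 + 2*1))*8 - 3) = -5*((8*1*(1 + 2))*8 - 3) = -5*((8*1*3)*8 - 3) = -5*(24*8 - 3) = -5*(192 - 3) = -5*189 = -945)
(146 + I) - 164 = (146 - 945) - 164 = -799 - 164 = -963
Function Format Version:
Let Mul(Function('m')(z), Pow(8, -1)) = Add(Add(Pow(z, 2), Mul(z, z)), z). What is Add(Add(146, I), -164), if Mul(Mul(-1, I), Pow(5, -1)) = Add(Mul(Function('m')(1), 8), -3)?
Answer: -963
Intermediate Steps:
Function('m')(z) = Add(Mul(8, z), Mul(16, Pow(z, 2))) (Function('m')(z) = Mul(8, Add(Add(Pow(z, 2), Mul(z, z)), z)) = Mul(8, Add(Add(Pow(z, 2), Pow(z, 2)), z)) = Mul(8, Add(Mul(2, Pow(z, 2)), z)) = Mul(8, Add(z, Mul(2, Pow(z, 2)))) = Add(Mul(8, z), Mul(16, Pow(z, 2))))
I = -945 (I = Mul(-5, Add(Mul(Mul(8, 1, Add(1, Mul(2, 1))), 8), -3)) = Mul(-5, Add(Mul(Mul(8, 1, Add(1, 2)), 8), -3)) = Mul(-5, Add(Mul(Mul(8, 1, 3), 8), -3)) = Mul(-5, Add(Mul(24, 8), -3)) = Mul(-5, Add(192, -3)) = Mul(-5, 189) = -945)
Add(Add(146, I), -164) = Add(Add(146, -945), -164) = Add(-799, -164) = -963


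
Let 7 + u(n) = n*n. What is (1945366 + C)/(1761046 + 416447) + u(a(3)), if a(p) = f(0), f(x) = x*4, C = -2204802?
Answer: -15501887/2177493 ≈ -7.1191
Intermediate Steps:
f(x) = 4*x
a(p) = 0 (a(p) = 4*0 = 0)
u(n) = -7 + n² (u(n) = -7 + n*n = -7 + n²)
(1945366 + C)/(1761046 + 416447) + u(a(3)) = (1945366 - 2204802)/(1761046 + 416447) + (-7 + 0²) = -259436/2177493 + (-7 + 0) = -259436*1/2177493 - 7 = -259436/2177493 - 7 = -15501887/2177493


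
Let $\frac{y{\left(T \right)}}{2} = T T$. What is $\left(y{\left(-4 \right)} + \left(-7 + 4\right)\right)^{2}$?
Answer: $841$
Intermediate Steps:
$y{\left(T \right)} = 2 T^{2}$ ($y{\left(T \right)} = 2 T T = 2 T^{2}$)
$\left(y{\left(-4 \right)} + \left(-7 + 4\right)\right)^{2} = \left(2 \left(-4\right)^{2} + \left(-7 + 4\right)\right)^{2} = \left(2 \cdot 16 - 3\right)^{2} = \left(32 - 3\right)^{2} = 29^{2} = 841$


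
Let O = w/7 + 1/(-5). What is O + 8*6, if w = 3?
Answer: 1688/35 ≈ 48.229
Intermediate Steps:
O = 8/35 (O = 3/7 + 1/(-5) = 3*(⅐) + 1*(-⅕) = 3/7 - ⅕ = 8/35 ≈ 0.22857)
O + 8*6 = 8/35 + 8*6 = 8/35 + 48 = 1688/35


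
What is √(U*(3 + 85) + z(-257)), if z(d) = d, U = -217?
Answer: I*√19353 ≈ 139.11*I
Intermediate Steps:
√(U*(3 + 85) + z(-257)) = √(-217*(3 + 85) - 257) = √(-217*88 - 257) = √(-19096 - 257) = √(-19353) = I*√19353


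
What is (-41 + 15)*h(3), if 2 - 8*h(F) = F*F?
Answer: 91/4 ≈ 22.750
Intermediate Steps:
h(F) = ¼ - F²/8 (h(F) = ¼ - F*F/8 = ¼ - F²/8)
(-41 + 15)*h(3) = (-41 + 15)*(¼ - ⅛*3²) = -26*(¼ - ⅛*9) = -26*(¼ - 9/8) = -26*(-7/8) = 91/4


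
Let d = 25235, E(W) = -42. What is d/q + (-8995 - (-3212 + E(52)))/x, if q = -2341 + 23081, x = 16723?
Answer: 60587313/69367004 ≈ 0.87343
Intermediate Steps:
q = 20740
d/q + (-8995 - (-3212 + E(52)))/x = 25235/20740 + (-8995 - (-3212 - 42))/16723 = 25235*(1/20740) + (-8995 - 1*(-3254))*(1/16723) = 5047/4148 + (-8995 + 3254)*(1/16723) = 5047/4148 - 5741*1/16723 = 5047/4148 - 5741/16723 = 60587313/69367004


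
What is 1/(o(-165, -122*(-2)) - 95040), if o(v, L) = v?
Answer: -1/95205 ≈ -1.0504e-5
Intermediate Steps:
1/(o(-165, -122*(-2)) - 95040) = 1/(-165 - 95040) = 1/(-95205) = -1/95205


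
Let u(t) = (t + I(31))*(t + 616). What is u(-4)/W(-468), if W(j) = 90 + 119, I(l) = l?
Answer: 16524/209 ≈ 79.062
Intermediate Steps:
W(j) = 209
u(t) = (31 + t)*(616 + t) (u(t) = (t + 31)*(t + 616) = (31 + t)*(616 + t))
u(-4)/W(-468) = (19096 + (-4)² + 647*(-4))/209 = (19096 + 16 - 2588)*(1/209) = 16524*(1/209) = 16524/209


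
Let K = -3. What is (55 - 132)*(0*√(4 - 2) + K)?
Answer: 231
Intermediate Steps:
(55 - 132)*(0*√(4 - 2) + K) = (55 - 132)*(0*√(4 - 2) - 3) = -77*(0*√2 - 3) = -77*(0 - 3) = -77*(-3) = 231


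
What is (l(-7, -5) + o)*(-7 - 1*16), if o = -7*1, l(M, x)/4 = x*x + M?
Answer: -1495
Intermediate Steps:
l(M, x) = 4*M + 4*x² (l(M, x) = 4*(x*x + M) = 4*(x² + M) = 4*(M + x²) = 4*M + 4*x²)
o = -7
(l(-7, -5) + o)*(-7 - 1*16) = ((4*(-7) + 4*(-5)²) - 7)*(-7 - 1*16) = ((-28 + 4*25) - 7)*(-7 - 16) = ((-28 + 100) - 7)*(-23) = (72 - 7)*(-23) = 65*(-23) = -1495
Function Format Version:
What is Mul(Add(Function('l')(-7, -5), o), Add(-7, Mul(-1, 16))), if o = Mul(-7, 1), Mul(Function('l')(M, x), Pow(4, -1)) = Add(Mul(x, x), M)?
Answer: -1495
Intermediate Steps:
Function('l')(M, x) = Add(Mul(4, M), Mul(4, Pow(x, 2))) (Function('l')(M, x) = Mul(4, Add(Mul(x, x), M)) = Mul(4, Add(Pow(x, 2), M)) = Mul(4, Add(M, Pow(x, 2))) = Add(Mul(4, M), Mul(4, Pow(x, 2))))
o = -7
Mul(Add(Function('l')(-7, -5), o), Add(-7, Mul(-1, 16))) = Mul(Add(Add(Mul(4, -7), Mul(4, Pow(-5, 2))), -7), Add(-7, Mul(-1, 16))) = Mul(Add(Add(-28, Mul(4, 25)), -7), Add(-7, -16)) = Mul(Add(Add(-28, 100), -7), -23) = Mul(Add(72, -7), -23) = Mul(65, -23) = -1495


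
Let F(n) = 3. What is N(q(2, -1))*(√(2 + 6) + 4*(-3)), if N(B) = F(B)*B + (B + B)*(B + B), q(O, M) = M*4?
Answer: -624 + 104*√2 ≈ -476.92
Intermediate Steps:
q(O, M) = 4*M
N(B) = 3*B + 4*B² (N(B) = 3*B + (B + B)*(B + B) = 3*B + (2*B)*(2*B) = 3*B + 4*B²)
N(q(2, -1))*(√(2 + 6) + 4*(-3)) = ((4*(-1))*(3 + 4*(4*(-1))))*(√(2 + 6) + 4*(-3)) = (-4*(3 + 4*(-4)))*(√8 - 12) = (-4*(3 - 16))*(2*√2 - 12) = (-4*(-13))*(-12 + 2*√2) = 52*(-12 + 2*√2) = -624 + 104*√2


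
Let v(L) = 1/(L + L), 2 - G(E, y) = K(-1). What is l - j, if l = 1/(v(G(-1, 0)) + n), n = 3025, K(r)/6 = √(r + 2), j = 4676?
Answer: -113154516/24199 ≈ -4676.0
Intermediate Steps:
K(r) = 6*√(2 + r) (K(r) = 6*√(r + 2) = 6*√(2 + r))
G(E, y) = -4 (G(E, y) = 2 - 6*√(2 - 1) = 2 - 6*√1 = 2 - 6 = -4)
v(L) = 1/(2*L)
l = 8/24199 (l = 1/((½)/(-4) + 3025) = 1/((½)*(-¼) + 3025) = 1/(-⅛ + 3025) = 1/(24199/8) = 8/24199 ≈ 0.00033059)
l - j = 8/24199 - 1*4676 = 8/24199 - 4676 = -113154516/24199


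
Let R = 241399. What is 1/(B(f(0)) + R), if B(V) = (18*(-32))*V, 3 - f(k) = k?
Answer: 1/239671 ≈ 4.1724e-6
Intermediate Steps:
f(k) = 3 - k
B(V) = -576*V
1/(B(f(0)) + R) = 1/(-576*(3 - 1*0) + 241399) = 1/(-576*(3 + 0) + 241399) = 1/(-576*3 + 241399) = 1/(-1728 + 241399) = 1/239671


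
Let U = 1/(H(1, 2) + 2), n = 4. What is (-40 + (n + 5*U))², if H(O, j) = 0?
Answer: 4489/4 ≈ 1122.3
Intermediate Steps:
U = ½ (U = 1/(0 + 2) = 1/2 = ½ ≈ 0.50000)
(-40 + (n + 5*U))² = (-40 + (4 + 5*(½)))² = (-40 + (4 + 5/2))² = (-40 + 13/2)² = (-67/2)² = 4489/4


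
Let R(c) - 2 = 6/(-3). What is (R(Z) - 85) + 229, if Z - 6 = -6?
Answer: 144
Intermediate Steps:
Z = 0 (Z = 6 - 6 = 0)
R(c) = 0 (R(c) = 2 + 6/(-3) = 2 + 6*(-1/3) = 2 - 2 = 0)
(R(Z) - 85) + 229 = (0 - 85) + 229 = -85 + 229 = 144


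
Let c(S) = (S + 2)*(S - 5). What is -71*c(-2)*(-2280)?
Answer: 0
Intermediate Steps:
c(S) = (-5 + S)*(2 + S) (c(S) = (2 + S)*(-5 + S) = (-5 + S)*(2 + S))
-71*c(-2)*(-2280) = -71*(-10 + (-2)**2 - 3*(-2))*(-2280) = -71*(-10 + 4 + 6)*(-2280) = -71*0*(-2280) = 0*(-2280) = 0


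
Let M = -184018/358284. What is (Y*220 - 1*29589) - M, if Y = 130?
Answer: -177079429/179142 ≈ -988.49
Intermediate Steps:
M = -92009/179142 (M = -184018*1/358284 = -92009/179142 ≈ -0.51361)
(Y*220 - 1*29589) - M = (130*220 - 1*29589) - 1*(-92009/179142) = (28600 - 29589) + 92009/179142 = -989 + 92009/179142 = -177079429/179142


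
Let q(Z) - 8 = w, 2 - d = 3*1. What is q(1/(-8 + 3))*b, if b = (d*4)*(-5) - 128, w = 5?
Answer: -1404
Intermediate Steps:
d = -1 (d = 2 - 3 = -1)
q(Z) = 13 (q(Z) = 8 + 5 = 13)
b = -108 (b = -1*4*(-5) - 128 = -4*(-5) - 128 = 20 - 128 = -108)
q(1/(-8 + 3))*b = 13*(-108) = -1404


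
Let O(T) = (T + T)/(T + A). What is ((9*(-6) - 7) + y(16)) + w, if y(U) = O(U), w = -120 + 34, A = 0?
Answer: -145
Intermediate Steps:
O(T) = 2 (O(T) = (T + T)/(T + 0) = (2*T)/T = 2)
w = -86
y(U) = 2
((9*(-6) - 7) + y(16)) + w = ((9*(-6) - 7) + 2) - 86 = ((-54 - 7) + 2) - 86 = (-61 + 2) - 86 = -59 - 86 = -145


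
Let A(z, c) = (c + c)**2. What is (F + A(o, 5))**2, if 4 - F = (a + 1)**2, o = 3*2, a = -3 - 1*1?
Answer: 9025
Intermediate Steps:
a = -4 (a = -3 - 1 = -4)
o = 6
A(z, c) = 4*c**2 (A(z, c) = (2*c)**2 = 4*c**2)
F = -5 (F = 4 - (-4 + 1)**2 = 4 - 1*(-3)**2 = 4 - 1*9 = 4 - 9 = -5)
(F + A(o, 5))**2 = (-5 + 4*5**2)**2 = (-5 + 4*25)**2 = (-5 + 100)**2 = 95**2 = 9025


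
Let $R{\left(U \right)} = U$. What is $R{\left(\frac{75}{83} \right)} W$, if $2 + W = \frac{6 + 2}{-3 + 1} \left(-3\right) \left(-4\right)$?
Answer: $- \frac{3750}{83} \approx -45.181$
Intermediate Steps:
$W = -50$ ($W = -2 + \frac{6 + 2}{-3 + 1} \left(-3\right) \left(-4\right) = -2 + \frac{8}{-2} \left(-3\right) \left(-4\right) = -2 + 8 \left(- \frac{1}{2}\right) \left(-3\right) \left(-4\right) = -2 + \left(-4\right) \left(-3\right) \left(-4\right) = -2 + 12 \left(-4\right) = -2 - 48 = -50$)
$R{\left(\frac{75}{83} \right)} W = \frac{75}{83} \left(-50\right) = - \frac{3750}{83}$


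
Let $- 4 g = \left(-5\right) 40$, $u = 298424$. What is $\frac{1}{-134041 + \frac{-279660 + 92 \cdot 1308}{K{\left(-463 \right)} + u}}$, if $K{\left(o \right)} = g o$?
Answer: $- \frac{45879}{6149693593} \approx -7.4604 \cdot 10^{-6}$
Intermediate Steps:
$g = 50$ ($g = - \frac{\left(-5\right) 40}{4} = \left(- \frac{1}{4}\right) \left(-200\right) = 50$)
$K{\left(o \right)} = 50 o$
$\frac{1}{-134041 + \frac{-279660 + 92 \cdot 1308}{K{\left(-463 \right)} + u}} = \frac{1}{-134041 + \frac{-279660 + 92 \cdot 1308}{50 \left(-463\right) + 298424}} = \frac{1}{-134041 + \frac{-279660 + 120336}{-23150 + 298424}} = \frac{1}{-134041 - \frac{159324}{275274}} = \frac{1}{-134041 - \frac{26554}{45879}} = \frac{1}{- \frac{6149693593}{45879}} = - \frac{45879}{6149693593}$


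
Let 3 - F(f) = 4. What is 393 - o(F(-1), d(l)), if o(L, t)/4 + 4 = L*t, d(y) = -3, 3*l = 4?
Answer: 397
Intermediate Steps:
l = 4/3 (l = (⅓)*4 = 4/3 ≈ 1.3333)
F(f) = -1 (F(f) = 3 - 1*4 = 3 - 4 = -1)
o(L, t) = -16 + 4*L*t (o(L, t) = -16 + 4*(L*t) = -16 + 4*L*t)
393 - o(F(-1), d(l)) = 393 - (-16 + 4*(-1)*(-3)) = 393 - (-16 + 12) = 393 - 1*(-4) = 393 + 4 = 397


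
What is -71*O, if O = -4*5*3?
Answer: 4260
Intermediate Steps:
O = -60 (O = -20*3 = -60)
-71*O = -71*(-60) = 4260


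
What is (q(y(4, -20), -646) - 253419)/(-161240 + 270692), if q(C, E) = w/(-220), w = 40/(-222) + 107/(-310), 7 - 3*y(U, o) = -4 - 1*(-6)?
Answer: -1918432495723/828573530400 ≈ -2.3153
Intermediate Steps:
y(U, o) = 5/3 (y(U, o) = 7/3 - (-4 - 1*(-6))/3 = 7/3 - (-4 + 6)/3 = 7/3 - 1/3*2 = 7/3 - 2/3 = 5/3)
w = -18077/34410 (w = 40*(-1/222) + 107*(-1/310) = -20/111 - 107/310 = -18077/34410 ≈ -0.52534)
q(C, E) = 18077/7570200 (q(C, E) = -18077/34410/(-220) = -18077/34410*(-1/220) = 18077/7570200)
(q(y(4, -20), -646) - 253419)/(-161240 + 270692) = (18077/7570200 - 253419)/(-161240 + 270692) = -1918432495723/7570200/109452 = -1918432495723/7570200*1/109452 = -1918432495723/828573530400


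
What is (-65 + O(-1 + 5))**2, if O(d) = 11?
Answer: 2916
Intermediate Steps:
(-65 + O(-1 + 5))**2 = (-65 + 11)**2 = (-54)**2 = 2916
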